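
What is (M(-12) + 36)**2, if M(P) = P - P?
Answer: 1296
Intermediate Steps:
M(P) = 0
(M(-12) + 36)**2 = (0 + 36)**2 = 36**2 = 1296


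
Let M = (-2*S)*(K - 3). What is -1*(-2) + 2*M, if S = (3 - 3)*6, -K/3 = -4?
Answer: 2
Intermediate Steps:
K = 12 (K = -3*(-4) = 12)
S = 0 (S = 0*6 = 0)
M = 0 (M = (-2*0)*(12 - 3) = 0*9 = 0)
-1*(-2) + 2*M = -1*(-2) + 2*0 = 2 + 0 = 2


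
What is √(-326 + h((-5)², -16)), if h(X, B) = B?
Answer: 3*I*√38 ≈ 18.493*I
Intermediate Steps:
√(-326 + h((-5)², -16)) = √(-326 - 16) = √(-342) = 3*I*√38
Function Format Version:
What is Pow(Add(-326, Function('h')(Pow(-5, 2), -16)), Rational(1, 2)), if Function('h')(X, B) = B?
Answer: Mul(3, I, Pow(38, Rational(1, 2))) ≈ Mul(18.493, I)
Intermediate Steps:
Pow(Add(-326, Function('h')(Pow(-5, 2), -16)), Rational(1, 2)) = Pow(Add(-326, -16), Rational(1, 2)) = Pow(-342, Rational(1, 2)) = Mul(3, I, Pow(38, Rational(1, 2)))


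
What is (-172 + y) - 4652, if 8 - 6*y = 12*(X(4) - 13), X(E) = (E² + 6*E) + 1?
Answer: -14636/3 ≈ -4878.7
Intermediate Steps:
X(E) = 1 + E² + 6*E
y = -164/3 (y = 4/3 - 2*((1 + 4² + 6*4) - 13) = 4/3 - 2*((1 + 16 + 24) - 13) = 4/3 - 2*(41 - 13) = 4/3 - 2*28 = 4/3 - ⅙*336 = 4/3 - 56 = -164/3 ≈ -54.667)
(-172 + y) - 4652 = (-172 - 164/3) - 4652 = -680/3 - 4652 = -14636/3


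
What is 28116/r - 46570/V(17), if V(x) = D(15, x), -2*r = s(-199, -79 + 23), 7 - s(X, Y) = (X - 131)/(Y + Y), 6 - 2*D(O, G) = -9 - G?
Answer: -30477631/1816 ≈ -16783.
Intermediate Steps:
D(O, G) = 15/2 + G/2 (D(O, G) = 3 - (-9 - G)/2 = 3 + (9/2 + G/2) = 15/2 + G/2)
s(X, Y) = 7 - (-131 + X)/(2*Y) (s(X, Y) = 7 - (X - 131)/(Y + Y) = 7 - (-131 + X)/(2*Y))
r = -227/112 (r = -(131 - 1*(-199) + 14*(-79 + 23))/(4*(-79 + 23)) = -(131 + 199 + 14*(-56))/(4*(-56)) = -(-1)*(131 + 199 - 784)/(4*56) = -(-1)*(-454)/(4*56) = -½*227/56 = -227/112 ≈ -2.0268)
V(x) = 15/2 + x/2
28116/r - 46570/V(17) = 28116/(-227/112) - 46570/(15/2 + (½)*17) = 28116*(-112/227) - 46570/(15/2 + 17/2) = -3148992/227 - 46570/16 = -3148992/227 - 46570*1/16 = -3148992/227 - 23285/8 = -30477631/1816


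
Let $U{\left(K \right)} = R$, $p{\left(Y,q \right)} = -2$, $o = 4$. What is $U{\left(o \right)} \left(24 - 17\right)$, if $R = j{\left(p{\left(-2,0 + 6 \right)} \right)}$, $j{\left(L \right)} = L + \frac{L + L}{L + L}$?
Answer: $-7$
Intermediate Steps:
$j{\left(L \right)} = 1 + L$ ($j{\left(L \right)} = L + \frac{2 L}{2 L} = L + 2 L \frac{1}{2 L} = L + 1 = 1 + L$)
$R = -1$ ($R = 1 - 2 = -1$)
$U{\left(K \right)} = -1$
$U{\left(o \right)} \left(24 - 17\right) = - (24 - 17) = \left(-1\right) 7 = -7$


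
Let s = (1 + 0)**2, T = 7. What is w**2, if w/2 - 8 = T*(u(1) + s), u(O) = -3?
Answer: 144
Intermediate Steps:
s = 1 (s = 1**2 = 1)
w = -12 (w = 16 + 2*(7*(-3 + 1)) = 16 + 2*(7*(-2)) = 16 + 2*(-14) = 16 - 28 = -12)
w**2 = (-12)**2 = 144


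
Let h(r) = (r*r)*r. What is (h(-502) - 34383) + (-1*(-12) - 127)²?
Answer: -126527166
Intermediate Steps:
h(r) = r³ (h(r) = r²*r = r³)
(h(-502) - 34383) + (-1*(-12) - 127)² = ((-502)³ - 34383) + (-1*(-12) - 127)² = (-126506008 - 34383) + (12 - 127)² = -126540391 + (-115)² = -126540391 + 13225 = -126527166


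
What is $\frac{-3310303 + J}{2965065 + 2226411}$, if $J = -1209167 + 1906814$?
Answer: $- \frac{653164}{1297869} \approx -0.50326$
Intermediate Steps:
$J = 697647$
$\frac{-3310303 + J}{2965065 + 2226411} = \frac{-3310303 + 697647}{2965065 + 2226411} = - \frac{2612656}{5191476} = \left(-2612656\right) \frac{1}{5191476} = - \frac{653164}{1297869}$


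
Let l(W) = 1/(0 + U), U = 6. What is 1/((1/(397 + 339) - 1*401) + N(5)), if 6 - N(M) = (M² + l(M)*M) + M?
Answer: -2208/940237 ≈ -0.0023483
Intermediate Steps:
l(W) = ⅙ (l(W) = 1/(0 + 6) = 1/6 = ⅙)
N(M) = 6 - M² - 7*M/6 (N(M) = 6 - ((M² + M/6) + M) = 6 - (M² + 7*M/6) = 6 + (-M² - 7*M/6) = 6 - M² - 7*M/6)
1/((1/(397 + 339) - 1*401) + N(5)) = 1/((1/(397 + 339) - 1*401) + (6 - 1*5² - 7/6*5)) = 1/((1/736 - 401) + (6 - 1*25 - 35/6)) = 1/((1/736 - 401) + (6 - 25 - 35/6)) = 1/(-295135/736 - 149/6) = 1/(-940237/2208) = -2208/940237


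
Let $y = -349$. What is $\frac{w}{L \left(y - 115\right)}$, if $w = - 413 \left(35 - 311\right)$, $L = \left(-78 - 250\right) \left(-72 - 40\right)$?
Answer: $- \frac{4071}{608768} \approx -0.0066873$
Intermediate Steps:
$L = 36736$ ($L = \left(-328\right) \left(-112\right) = 36736$)
$w = 113988$ ($w = \left(-413\right) \left(-276\right) = 113988$)
$\frac{w}{L \left(y - 115\right)} = \frac{113988}{36736 \left(-349 - 115\right)} = \frac{113988}{36736 \left(-464\right)} = \frac{113988}{-17045504} = 113988 \left(- \frac{1}{17045504}\right) = - \frac{4071}{608768}$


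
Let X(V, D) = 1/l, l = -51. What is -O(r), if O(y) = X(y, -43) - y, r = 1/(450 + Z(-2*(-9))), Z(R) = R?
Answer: 173/7956 ≈ 0.021745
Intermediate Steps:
X(V, D) = -1/51 (X(V, D) = 1/(-51) = -1/51)
r = 1/468 (r = 1/(450 - 2*(-9)) = 1/(450 + 18) = 1/468 ≈ 0.0021368)
O(y) = -1/51 - y
-O(r) = -(-1/51 - 1*1/468) = -(-1/51 - 1/468) = -1*(-173/7956) = 173/7956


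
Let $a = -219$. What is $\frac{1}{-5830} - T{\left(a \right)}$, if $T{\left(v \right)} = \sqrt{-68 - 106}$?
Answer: $- \frac{1}{5830} - i \sqrt{174} \approx -0.00017153 - 13.191 i$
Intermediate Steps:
$T{\left(v \right)} = i \sqrt{174}$ ($T{\left(v \right)} = \sqrt{-174} = i \sqrt{174}$)
$\frac{1}{-5830} - T{\left(a \right)} = \frac{1}{-5830} - i \sqrt{174} = - \frac{1}{5830} - i \sqrt{174}$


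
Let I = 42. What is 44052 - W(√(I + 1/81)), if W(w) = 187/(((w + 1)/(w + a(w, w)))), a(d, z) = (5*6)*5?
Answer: 13452403/302 - 22797*√3403/302 ≈ 40141.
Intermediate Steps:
a(d, z) = 150 (a(d, z) = 30*5 = 150)
W(w) = 187*(150 + w)/(1 + w) (W(w) = 187/(((w + 1)/(w + 150))) = 187/(((1 + w)/(150 + w))) = 187*((150 + w)/(1 + w)) = 187*(150 + w)/(1 + w))
44052 - W(√(I + 1/81)) = 44052 - 187*(150 + √(42 + 1/81))/(1 + √(42 + 1/81)) = 44052 - 187*(150 + √(3403/81))/(1 + √(3403/81)) = 44052 - 187*(150 + √3403/9)/(1 + √3403/9)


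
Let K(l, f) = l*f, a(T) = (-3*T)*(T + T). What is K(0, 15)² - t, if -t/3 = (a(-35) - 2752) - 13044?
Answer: -69438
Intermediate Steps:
a(T) = -6*T² (a(T) = (-3*T)*(2*T) = -6*T²)
K(l, f) = f*l
t = 69438 (t = -3*((-6*(-35)² - 2752) - 13044) = -3*((-6*1225 - 2752) - 13044) = -3*((-7350 - 2752) - 13044) = -3*(-10102 - 13044) = -3*(-23146) = 69438)
K(0, 15)² - t = (15*0)² - 1*69438 = 0² - 69438 = 0 - 69438 = -69438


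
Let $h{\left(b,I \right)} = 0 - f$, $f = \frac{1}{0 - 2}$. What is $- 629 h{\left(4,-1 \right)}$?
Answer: $- \frac{629}{2} \approx -314.5$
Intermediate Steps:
$f = - \frac{1}{2}$ ($f = \frac{1}{-2} = - \frac{1}{2} \approx -0.5$)
$h{\left(b,I \right)} = \frac{1}{2}$ ($h{\left(b,I \right)} = 0 - - \frac{1}{2} = 0 + \frac{1}{2} = \frac{1}{2}$)
$- 629 h{\left(4,-1 \right)} = \left(-629\right) \frac{1}{2} = - \frac{629}{2}$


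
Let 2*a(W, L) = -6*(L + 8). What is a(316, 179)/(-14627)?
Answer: 561/14627 ≈ 0.038354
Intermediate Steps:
a(W, L) = -24 - 3*L (a(W, L) = (-6*(L + 8))/2 = (-6*(8 + L))/2 = (-48 - 6*L)/2 = -24 - 3*L)
a(316, 179)/(-14627) = (-24 - 3*179)/(-14627) = (-24 - 537)*(-1/14627) = -561*(-1/14627) = 561/14627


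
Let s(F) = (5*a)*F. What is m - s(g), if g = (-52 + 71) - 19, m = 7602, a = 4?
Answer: 7602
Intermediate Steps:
g = 0 (g = 19 - 19 = 0)
s(F) = 20*F (s(F) = (5*4)*F = 20*F)
m - s(g) = 7602 - 20*0 = 7602 - 1*0 = 7602 + 0 = 7602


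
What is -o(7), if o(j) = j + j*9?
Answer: -70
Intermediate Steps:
o(j) = 10*j (o(j) = j + 9*j = 10*j)
-o(7) = -10*7 = -1*70 = -70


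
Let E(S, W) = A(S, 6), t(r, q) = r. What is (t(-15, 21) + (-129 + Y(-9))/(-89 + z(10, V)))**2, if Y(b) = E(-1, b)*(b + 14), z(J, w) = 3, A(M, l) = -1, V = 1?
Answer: 334084/1849 ≈ 180.68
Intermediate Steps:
E(S, W) = -1
Y(b) = -14 - b (Y(b) = -(b + 14) = -(14 + b) = -14 - b)
(t(-15, 21) + (-129 + Y(-9))/(-89 + z(10, V)))**2 = (-15 + (-129 + (-14 - 1*(-9)))/(-89 + 3))**2 = (-15 + (-129 + (-14 + 9))/(-86))**2 = (-15 + (-129 - 5)*(-1/86))**2 = (-15 - 134*(-1/86))**2 = (-15 + 67/43)**2 = (-578/43)**2 = 334084/1849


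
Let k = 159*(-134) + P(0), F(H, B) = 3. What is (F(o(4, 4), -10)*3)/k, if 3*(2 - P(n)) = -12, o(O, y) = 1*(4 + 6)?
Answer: -3/7100 ≈ -0.00042253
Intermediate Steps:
o(O, y) = 10 (o(O, y) = 1*10 = 10)
P(n) = 6 (P(n) = 2 - ⅓*(-12) = 2 + 4 = 6)
k = -21300 (k = 159*(-134) + 6 = -21306 + 6 = -21300)
(F(o(4, 4), -10)*3)/k = (3*3)/(-21300) = 9*(-1/21300) = -3/7100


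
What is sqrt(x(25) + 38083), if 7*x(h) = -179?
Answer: sqrt(1864814)/7 ≈ 195.08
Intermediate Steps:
x(h) = -179/7 (x(h) = (1/7)*(-179) = -179/7)
sqrt(x(25) + 38083) = sqrt(-179/7 + 38083) = sqrt(266402/7) = sqrt(1864814)/7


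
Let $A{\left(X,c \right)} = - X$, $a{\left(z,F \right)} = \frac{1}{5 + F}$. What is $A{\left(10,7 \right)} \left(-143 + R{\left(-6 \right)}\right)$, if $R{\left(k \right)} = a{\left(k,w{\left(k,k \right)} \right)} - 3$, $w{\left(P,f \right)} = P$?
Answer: $1470$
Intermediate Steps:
$R{\left(k \right)} = -3 + \frac{1}{5 + k}$ ($R{\left(k \right)} = \frac{1}{5 + k} - 3 = -3 + \frac{1}{5 + k}$)
$A{\left(10,7 \right)} \left(-143 + R{\left(-6 \right)}\right) = \left(-1\right) 10 \left(-143 + \frac{-14 - -18}{5 - 6}\right) = - 10 \left(-143 + \frac{-14 + 18}{-1}\right) = - 10 \left(-143 - 4\right) = \left(-10\right) \left(-147\right) = 1470$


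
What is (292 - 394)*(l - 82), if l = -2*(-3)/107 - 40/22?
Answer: 10055976/1177 ≈ 8543.7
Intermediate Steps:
l = -2074/1177 (l = 6*(1/107) - 40*1/22 = 6/107 - 20/11 = -2074/1177 ≈ -1.7621)
(292 - 394)*(l - 82) = (292 - 394)*(-2074/1177 - 82) = -102*(-98588/1177) = 10055976/1177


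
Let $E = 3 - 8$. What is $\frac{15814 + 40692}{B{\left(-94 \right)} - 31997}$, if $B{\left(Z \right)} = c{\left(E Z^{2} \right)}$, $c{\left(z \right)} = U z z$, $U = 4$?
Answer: $\frac{56506}{7807457603} \approx 7.2374 \cdot 10^{-6}$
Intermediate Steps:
$E = -5$ ($E = 3 - 8 = -5$)
$c{\left(z \right)} = 4 z^{2}$ ($c{\left(z \right)} = 4 z z = 4 z^{2}$)
$B{\left(Z \right)} = 100 Z^{4}$ ($B{\left(Z \right)} = 4 \left(- 5 Z^{2}\right)^{2} = 4 \cdot 25 Z^{4} = 100 Z^{4}$)
$\frac{15814 + 40692}{B{\left(-94 \right)} - 31997} = \frac{15814 + 40692}{100 \left(-94\right)^{4} - 31997} = \frac{56506}{100 \cdot 78074896 - 31997} = \frac{56506}{7807489600 - 31997} = \frac{56506}{7807457603}$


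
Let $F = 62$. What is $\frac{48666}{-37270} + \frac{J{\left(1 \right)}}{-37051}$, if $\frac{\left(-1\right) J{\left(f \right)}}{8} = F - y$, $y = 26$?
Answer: $- \frac{896195103}{690445385} \approx -1.298$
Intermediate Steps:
$J{\left(f \right)} = -288$ ($J{\left(f \right)} = - 8 \left(62 - 26\right) = \left(-8\right) 36 = -288$)
$\frac{48666}{-37270} + \frac{J{\left(1 \right)}}{-37051} = \frac{48666}{-37270} - \frac{288}{-37051} = 48666 \left(- \frac{1}{37270}\right) - - \frac{288}{37051} = - \frac{24333}{18635} + \frac{288}{37051} = - \frac{896195103}{690445385}$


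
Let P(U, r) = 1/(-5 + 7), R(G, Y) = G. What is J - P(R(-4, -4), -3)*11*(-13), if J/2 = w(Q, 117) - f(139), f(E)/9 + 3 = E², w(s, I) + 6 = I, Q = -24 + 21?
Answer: -694861/2 ≈ -3.4743e+5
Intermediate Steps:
Q = -3
P(U, r) = ½ (P(U, r) = 1/2 = ½)
w(s, I) = -6 + I
f(E) = -27 + 9*E²
J = -347502 (J = 2*((-6 + 117) - (-27 + 9*139²)) = 2*(111 - (-27 + 9*19321)) = 2*(111 - (-27 + 173889)) = 2*(111 - 1*173862) = 2*(111 - 173862) = 2*(-173751) = -347502)
J - P(R(-4, -4), -3)*11*(-13) = -347502 - (½)*11*(-13) = -347502 - 11*(-13)/2 = -347502 - 1*(-143/2) = -347502 + 143/2 = -694861/2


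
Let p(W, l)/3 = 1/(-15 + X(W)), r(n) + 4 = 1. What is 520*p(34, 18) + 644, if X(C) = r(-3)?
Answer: 1672/3 ≈ 557.33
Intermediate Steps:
r(n) = -3 (r(n) = -4 + 1 = -3)
X(C) = -3
p(W, l) = -1/6 (p(W, l) = 3/(-15 - 3) = 3/(-18) = 3*(-1/18) = -1/6)
520*p(34, 18) + 644 = 520*(-1/6) + 644 = -260/3 + 644 = 1672/3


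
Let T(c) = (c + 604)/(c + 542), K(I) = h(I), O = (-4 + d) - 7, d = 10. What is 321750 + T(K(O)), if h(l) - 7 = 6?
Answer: 178571867/555 ≈ 3.2175e+5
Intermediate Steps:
h(l) = 13 (h(l) = 7 + 6 = 13)
O = -1 (O = (-4 + 10) - 7 = 6 - 7 = -1)
K(I) = 13
T(c) = (604 + c)/(542 + c)
321750 + T(K(O)) = 321750 + (604 + 13)/(542 + 13) = 321750 + 617/555 = 178571867/555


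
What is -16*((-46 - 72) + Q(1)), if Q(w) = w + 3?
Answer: 1824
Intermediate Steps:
Q(w) = 3 + w
-16*((-46 - 72) + Q(1)) = -16*((-46 - 72) + (3 + 1)) = -16*(-118 + 4) = -16*(-114) = 1824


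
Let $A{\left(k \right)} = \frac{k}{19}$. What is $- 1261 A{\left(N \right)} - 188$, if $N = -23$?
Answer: $\frac{25431}{19} \approx 1338.5$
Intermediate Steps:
$A{\left(k \right)} = \frac{k}{19}$ ($A{\left(k \right)} = k \frac{1}{19} = \frac{k}{19}$)
$- 1261 A{\left(N \right)} - 188 = - 1261 \cdot \frac{1}{19} \left(-23\right) - 188 = \left(-1261\right) \left(- \frac{23}{19}\right) - 188 = \frac{29003}{19} - 188 = \frac{25431}{19}$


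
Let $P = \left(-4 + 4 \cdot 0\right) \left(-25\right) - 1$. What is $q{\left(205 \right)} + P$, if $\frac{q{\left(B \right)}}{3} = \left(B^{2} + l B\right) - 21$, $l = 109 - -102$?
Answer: $255876$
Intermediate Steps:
$l = 211$ ($l = 109 + 102 = 211$)
$q{\left(B \right)} = -63 + 3 B^{2} + 633 B$ ($q{\left(B \right)} = 3 \left(\left(B^{2} + 211 B\right) - 21\right) = 3 \left(-21 + B^{2} + 211 B\right) = -63 + 3 B^{2} + 633 B$)
$P = 99$ ($P = \left(-4 + 0\right) \left(-25\right) - 1 = \left(-4\right) \left(-25\right) - 1 = 100 - 1 = 99$)
$q{\left(205 \right)} + P = \left(-63 + 3 \cdot 205^{2} + 633 \cdot 205\right) + 99 = \left(-63 + 3 \cdot 42025 + 129765\right) + 99 = \left(-63 + 126075 + 129765\right) + 99 = 255777 + 99 = 255876$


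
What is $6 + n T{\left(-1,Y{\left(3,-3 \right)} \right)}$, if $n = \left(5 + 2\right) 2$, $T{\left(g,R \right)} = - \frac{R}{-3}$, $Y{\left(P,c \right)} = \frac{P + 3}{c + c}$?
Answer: $\frac{4}{3} \approx 1.3333$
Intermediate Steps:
$Y{\left(P,c \right)} = \frac{3 + P}{2 c}$
$T{\left(g,R \right)} = \frac{R}{3}$ ($T{\left(g,R \right)} = - \frac{R \left(-1\right)}{3} = - \frac{\left(-1\right) R}{3} = \frac{R}{3}$)
$n = 14$ ($n = 7 \cdot 2 = 14$)
$6 + n T{\left(-1,Y{\left(3,-3 \right)} \right)} = 6 + 14 \frac{\frac{1}{2} \frac{1}{-3} \left(3 + 3\right)}{3} = 6 + 14 \frac{\frac{1}{2} \left(- \frac{1}{3}\right) 6}{3} = 6 + 14 \cdot \frac{1}{3} \left(-1\right) = 6 + 14 \left(- \frac{1}{3}\right) = 6 - \frac{14}{3} = \frac{4}{3}$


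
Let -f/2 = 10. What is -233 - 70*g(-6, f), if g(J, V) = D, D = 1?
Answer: -303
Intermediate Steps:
f = -20 (f = -2*10 = -20)
g(J, V) = 1
-233 - 70*g(-6, f) = -233 - 70*1 = -233 - 70 = -303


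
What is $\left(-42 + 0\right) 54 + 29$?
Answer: $-2239$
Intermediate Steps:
$\left(-42 + 0\right) 54 + 29 = \left(-42\right) 54 + 29 = -2268 + 29 = -2239$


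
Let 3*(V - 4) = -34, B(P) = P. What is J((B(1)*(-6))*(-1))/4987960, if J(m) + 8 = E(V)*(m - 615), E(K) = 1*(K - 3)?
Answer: 1257/997592 ≈ 0.0012600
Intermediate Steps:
V = -22/3 (V = 4 + (⅓)*(-34) = 4 - 34/3 = -22/3 ≈ -7.3333)
E(K) = -3 + K (E(K) = 1*(-3 + K) = -3 + K)
J(m) = 6347 - 31*m/3 (J(m) = -8 + (-3 - 22/3)*(m - 615) = -8 - 31*(-615 + m)/3 = -8 + (6355 - 31*m/3) = 6347 - 31*m/3)
J((B(1)*(-6))*(-1))/4987960 = (6347 - 31*1*(-6)*(-1)/3)/4987960 = (6347 - (-62)*(-1))*(1/4987960) = (6347 - 31/3*6)*(1/4987960) = (6347 - 62)*(1/4987960) = 6285*(1/4987960) = 1257/997592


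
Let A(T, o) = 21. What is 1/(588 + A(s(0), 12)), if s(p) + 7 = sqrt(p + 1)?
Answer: 1/609 ≈ 0.0016420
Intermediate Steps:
s(p) = -7 + sqrt(1 + p) (s(p) = -7 + sqrt(p + 1) = -7 + sqrt(1 + p))
1/(588 + A(s(0), 12)) = 1/(588 + 21) = 1/609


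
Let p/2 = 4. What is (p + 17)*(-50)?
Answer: -1250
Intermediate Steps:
p = 8 (p = 2*4 = 8)
(p + 17)*(-50) = (8 + 17)*(-50) = 25*(-50) = -1250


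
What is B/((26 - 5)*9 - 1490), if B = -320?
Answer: 320/1301 ≈ 0.24596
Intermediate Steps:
B/((26 - 5)*9 - 1490) = -320/((26 - 5)*9 - 1490) = -320/(21*9 - 1490) = -320/(189 - 1490) = -320/(-1301) = -320*(-1/1301) = 320/1301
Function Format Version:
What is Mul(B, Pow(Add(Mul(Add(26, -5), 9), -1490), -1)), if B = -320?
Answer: Rational(320, 1301) ≈ 0.24596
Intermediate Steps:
Mul(B, Pow(Add(Mul(Add(26, -5), 9), -1490), -1)) = Mul(-320, Pow(Add(Mul(Add(26, -5), 9), -1490), -1)) = Mul(-320, Pow(Add(Mul(21, 9), -1490), -1)) = Mul(-320, Pow(Add(189, -1490), -1)) = Mul(-320, Pow(-1301, -1)) = Mul(-320, Rational(-1, 1301)) = Rational(320, 1301)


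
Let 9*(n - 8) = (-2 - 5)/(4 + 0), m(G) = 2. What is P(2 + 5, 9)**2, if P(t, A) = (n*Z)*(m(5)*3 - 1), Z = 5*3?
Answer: 49350625/144 ≈ 3.4271e+5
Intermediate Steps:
Z = 15
n = 281/36 (n = 8 + ((-2 - 5)/(4 + 0))/9 = 8 + (-7/4)/9 = 8 + (-7*1/4)/9 = 8 + (1/9)*(-7/4) = 8 - 7/36 = 281/36 ≈ 7.8056)
P(t, A) = 7025/12 (P(t, A) = ((281/36)*15)*(2*3 - 1) = 1405*(6 - 1)/12 = (1405/12)*5 = 7025/12)
P(2 + 5, 9)**2 = (7025/12)**2 = 49350625/144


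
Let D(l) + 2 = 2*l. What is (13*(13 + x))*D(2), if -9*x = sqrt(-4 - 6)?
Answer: 338 - 26*I*sqrt(10)/9 ≈ 338.0 - 9.1355*I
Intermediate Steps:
x = -I*sqrt(10)/9 (x = -sqrt(-4 - 6)/9 = -I*sqrt(10)/9 ≈ -0.35136*I)
D(l) = -2 + 2*l
(13*(13 + x))*D(2) = (13*(13 - I*sqrt(10)/9))*(-2 + 2*2) = (169 - 13*I*sqrt(10)/9)*(-2 + 4) = (169 - 13*I*sqrt(10)/9)*2 = 338 - 26*I*sqrt(10)/9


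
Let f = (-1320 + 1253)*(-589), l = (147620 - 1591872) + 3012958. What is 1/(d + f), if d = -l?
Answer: -1/1529243 ≈ -6.5392e-7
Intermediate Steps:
l = 1568706 (l = -1444252 + 3012958 = 1568706)
f = 39463 (f = -67*(-589) = 39463)
d = -1568706 (d = -1*1568706 = -1568706)
1/(d + f) = 1/(-1568706 + 39463) = 1/(-1529243) = -1/1529243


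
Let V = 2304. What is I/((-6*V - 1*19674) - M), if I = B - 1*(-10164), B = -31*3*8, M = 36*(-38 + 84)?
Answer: -1570/5859 ≈ -0.26796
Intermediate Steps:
M = 1656 (M = 36*46 = 1656)
B = -744 (B = -93*8 = -744)
I = 9420 (I = -744 - 1*(-10164) = -744 + 10164 = 9420)
I/((-6*V - 1*19674) - M) = 9420/((-6*2304 - 1*19674) - 1*1656) = 9420/((-13824 - 19674) - 1656) = 9420/(-33498 - 1656) = 9420/(-35154) = 9420*(-1/35154) = -1570/5859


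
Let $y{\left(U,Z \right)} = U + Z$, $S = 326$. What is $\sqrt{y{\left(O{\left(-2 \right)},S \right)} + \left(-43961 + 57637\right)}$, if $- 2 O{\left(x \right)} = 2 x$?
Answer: $6 \sqrt{389} \approx 118.34$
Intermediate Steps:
$O{\left(x \right)} = - x$ ($O{\left(x \right)} = - \frac{2 x}{2} = - x$)
$\sqrt{y{\left(O{\left(-2 \right)},S \right)} + \left(-43961 + 57637\right)} = \sqrt{\left(\left(-1\right) \left(-2\right) + 326\right) + \left(-43961 + 57637\right)} = \sqrt{\left(2 + 326\right) + 13676} = \sqrt{328 + 13676} = \sqrt{14004} = 6 \sqrt{389}$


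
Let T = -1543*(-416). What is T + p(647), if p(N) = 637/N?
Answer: 415302173/647 ≈ 6.4189e+5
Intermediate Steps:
T = 641888
T + p(647) = 641888 + 637/647 = 415302173/647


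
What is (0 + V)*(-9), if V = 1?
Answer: -9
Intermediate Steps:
(0 + V)*(-9) = (0 + 1)*(-9) = 1*(-9) = -9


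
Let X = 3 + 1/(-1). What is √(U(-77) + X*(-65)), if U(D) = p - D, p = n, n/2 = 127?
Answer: √201 ≈ 14.177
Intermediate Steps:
n = 254 (n = 2*127 = 254)
p = 254
X = 2 (X = 3 - 1 = 2)
U(D) = 254 - D
√(U(-77) + X*(-65)) = √((254 - 1*(-77)) + 2*(-65)) = √((254 + 77) - 130) = √(331 - 130) = √201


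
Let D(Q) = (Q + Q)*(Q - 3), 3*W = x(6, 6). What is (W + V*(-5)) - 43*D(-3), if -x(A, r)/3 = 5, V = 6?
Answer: -1583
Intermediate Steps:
x(A, r) = -15 (x(A, r) = -3*5 = -15)
W = -5 (W = (1/3)*(-15) = -5)
D(Q) = 2*Q*(-3 + Q) (D(Q) = (2*Q)*(-3 + Q) = 2*Q*(-3 + Q))
(W + V*(-5)) - 43*D(-3) = (-5 + 6*(-5)) - 86*(-3)*(-3 - 3) = (-5 - 30) - 86*(-3)*(-6) = -35 - 43*36 = -35 - 1548 = -1583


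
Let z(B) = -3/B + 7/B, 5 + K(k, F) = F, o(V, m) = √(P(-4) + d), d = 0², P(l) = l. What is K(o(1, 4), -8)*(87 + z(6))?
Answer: -3419/3 ≈ -1139.7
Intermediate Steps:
d = 0
o(V, m) = 2*I (o(V, m) = √(-4 + 0) = √(-4) = 2*I)
K(k, F) = -5 + F
z(B) = 4/B
K(o(1, 4), -8)*(87 + z(6)) = (-5 - 8)*(87 + 4/6) = -13*(87 + 4*(⅙)) = -13*(87 + ⅔) = -13*263/3 = -3419/3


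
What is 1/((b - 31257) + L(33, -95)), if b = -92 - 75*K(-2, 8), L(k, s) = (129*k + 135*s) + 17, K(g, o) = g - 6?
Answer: -1/39300 ≈ -2.5445e-5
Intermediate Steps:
K(g, o) = -6 + g
L(k, s) = 17 + 129*k + 135*s
b = 508 (b = -92 - 75*(-6 - 2) = -92 - 75*(-8) = -92 + 600 = 508)
1/((b - 31257) + L(33, -95)) = 1/((508 - 31257) + (17 + 129*33 + 135*(-95))) = 1/(-30749 + (17 + 4257 - 12825)) = 1/(-30749 - 8551) = 1/(-39300) = -1/39300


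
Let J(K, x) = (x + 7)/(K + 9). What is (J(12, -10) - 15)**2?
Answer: 11236/49 ≈ 229.31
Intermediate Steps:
J(K, x) = (7 + x)/(9 + K)
(J(12, -10) - 15)**2 = ((7 - 10)/(9 + 12) - 15)**2 = (-3/21 - 15)**2 = ((1/21)*(-3) - 15)**2 = (-1/7 - 15)**2 = (-106/7)**2 = 11236/49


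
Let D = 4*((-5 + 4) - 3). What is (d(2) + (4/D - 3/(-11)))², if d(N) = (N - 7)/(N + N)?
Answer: 729/484 ≈ 1.5062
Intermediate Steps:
D = -16 (D = 4*(-1 - 3) = 4*(-4) = -16)
d(N) = (-7 + N)/(2*N) (d(N) = (-7 + N)/((2*N)) = (-7 + N)*(1/(2*N)) = (-7 + N)/(2*N))
(d(2) + (4/D - 3/(-11)))² = ((½)*(-7 + 2)/2 + (4/(-16) - 3/(-11)))² = ((½)*(½)*(-5) + (4*(-1/16) - 3*(-1/11)))² = (-5/4 + (-¼ + 3/11))² = (-5/4 + 1/44)² = (-27/22)² = 729/484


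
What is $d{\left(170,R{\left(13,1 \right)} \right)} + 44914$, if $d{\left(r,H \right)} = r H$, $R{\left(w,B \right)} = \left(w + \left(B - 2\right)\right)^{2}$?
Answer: $69394$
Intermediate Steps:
$R{\left(w,B \right)} = \left(-2 + B + w\right)^{2}$ ($R{\left(w,B \right)} = \left(w + \left(-2 + B\right)\right)^{2} = \left(-2 + B + w\right)^{2}$)
$d{\left(r,H \right)} = H r$
$d{\left(170,R{\left(13,1 \right)} \right)} + 44914 = \left(-2 + 1 + 13\right)^{2} \cdot 170 + 44914 = 12^{2} \cdot 170 + 44914 = 144 \cdot 170 + 44914 = 24480 + 44914 = 69394$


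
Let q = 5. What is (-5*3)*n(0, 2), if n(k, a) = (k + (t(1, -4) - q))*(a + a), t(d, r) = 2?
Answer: 180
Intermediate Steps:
n(k, a) = 2*a*(-3 + k) (n(k, a) = (k + (2 - 1*5))*(a + a) = (k + (2 - 5))*(2*a) = (k - 3)*(2*a) = (-3 + k)*(2*a) = 2*a*(-3 + k))
(-5*3)*n(0, 2) = (-5*3)*(2*2*(-3 + 0)) = -30*2*(-3) = -15*(-12) = 180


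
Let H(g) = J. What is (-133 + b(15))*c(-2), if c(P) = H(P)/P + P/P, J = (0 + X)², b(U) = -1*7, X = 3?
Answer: 490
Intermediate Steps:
b(U) = -7
J = 9 (J = (0 + 3)² = 3² = 9)
H(g) = 9
c(P) = 1 + 9/P (c(P) = 9/P + P/P = 9/P + 1 = 1 + 9/P)
(-133 + b(15))*c(-2) = (-133 - 7)*((9 - 2)/(-2)) = -(-70)*7 = -140*(-7/2) = 490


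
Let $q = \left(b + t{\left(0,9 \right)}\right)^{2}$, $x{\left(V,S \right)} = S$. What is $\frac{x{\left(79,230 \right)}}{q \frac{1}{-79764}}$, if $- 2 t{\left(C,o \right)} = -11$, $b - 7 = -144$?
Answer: $- \frac{73382880}{69169} \approx -1060.9$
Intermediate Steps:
$b = -137$ ($b = 7 - 144 = -137$)
$t{\left(C,o \right)} = \frac{11}{2}$ ($t{\left(C,o \right)} = \left(- \frac{1}{2}\right) \left(-11\right) = \frac{11}{2}$)
$q = \frac{69169}{4}$ ($q = \left(-137 + \frac{11}{2}\right)^{2} = \left(- \frac{263}{2}\right)^{2} = \frac{69169}{4} \approx 17292.0$)
$\frac{x{\left(79,230 \right)}}{q \frac{1}{-79764}} = \frac{230}{\frac{69169}{4} \frac{1}{-79764}} = \frac{230}{\frac{69169}{4} \left(- \frac{1}{79764}\right)} = \frac{230}{- \frac{69169}{319056}} = 230 \left(- \frac{319056}{69169}\right) = - \frac{73382880}{69169}$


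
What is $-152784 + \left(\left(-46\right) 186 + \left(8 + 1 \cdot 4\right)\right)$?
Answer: $-161328$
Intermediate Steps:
$-152784 + \left(\left(-46\right) 186 + \left(8 + 1 \cdot 4\right)\right) = -152784 + \left(-8556 + \left(8 + 4\right)\right) = -152784 + \left(-8556 + 12\right) = -152784 - 8544 = -161328$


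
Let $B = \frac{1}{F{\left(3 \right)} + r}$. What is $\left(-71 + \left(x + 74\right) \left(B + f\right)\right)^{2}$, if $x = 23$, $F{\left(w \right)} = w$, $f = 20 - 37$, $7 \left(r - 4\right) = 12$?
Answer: $\frac{10866186081}{3721} \approx 2.9202 \cdot 10^{6}$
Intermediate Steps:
$r = \frac{40}{7}$ ($r = 4 + \frac{1}{7} \cdot 12 = 4 + \frac{12}{7} = \frac{40}{7} \approx 5.7143$)
$f = -17$
$B = \frac{7}{61}$ ($B = \frac{1}{3 + \frac{40}{7}} = \frac{1}{\frac{61}{7}} = \frac{7}{61} \approx 0.11475$)
$\left(-71 + \left(x + 74\right) \left(B + f\right)\right)^{2} = \left(-71 + \left(23 + 74\right) \left(\frac{7}{61} - 17\right)\right)^{2} = \left(-71 + 97 \left(- \frac{1030}{61}\right)\right)^{2} = \left(-71 - \frac{99910}{61}\right)^{2} = \left(- \frac{104241}{61}\right)^{2} = \frac{10866186081}{3721}$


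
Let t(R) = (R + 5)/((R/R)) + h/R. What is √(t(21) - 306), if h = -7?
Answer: 29*I*√3/3 ≈ 16.743*I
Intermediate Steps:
t(R) = 5 + R - 7/R (t(R) = (R + 5)/((R/R)) - 7/R = (5 + R)/1 - 7/R = (5 + R)*1 - 7/R = (5 + R) - 7/R = 5 + R - 7/R)
√(t(21) - 306) = √((5 + 21 - 7/21) - 306) = √((5 + 21 - 7*1/21) - 306) = √((5 + 21 - ⅓) - 306) = √(77/3 - 306) = √(-841/3) = 29*I*√3/3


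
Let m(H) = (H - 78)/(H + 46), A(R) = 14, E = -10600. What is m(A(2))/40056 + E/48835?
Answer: -159242134/733550535 ≈ -0.21708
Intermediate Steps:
m(H) = (-78 + H)/(46 + H)
m(A(2))/40056 + E/48835 = ((-78 + 14)/(46 + 14))/40056 - 10600/48835 = (-64/60)*(1/40056) - 10600*1/48835 = ((1/60)*(-64))*(1/40056) - 2120/9767 = -16/15*1/40056 - 2120/9767 = -2/75105 - 2120/9767 = -159242134/733550535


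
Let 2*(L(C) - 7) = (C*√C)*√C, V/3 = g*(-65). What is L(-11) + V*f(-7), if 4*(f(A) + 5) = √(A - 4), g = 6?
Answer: 11835/2 - 585*I*√11/2 ≈ 5917.5 - 970.11*I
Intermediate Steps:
f(A) = -5 + √(-4 + A)/4 (f(A) = -5 + √(A - 4)/4 = -5 + √(-4 + A)/4)
V = -1170 (V = 3*(6*(-65)) = 3*(-390) = -1170)
L(C) = 7 + C²/2 (L(C) = 7 + ((C*√C)*√C)/2 = 7 + (C^(3/2)*√C)/2 = 7 + C²/2)
L(-11) + V*f(-7) = (7 + (½)*(-11)²) - 1170*(-5 + √(-4 - 7)/4) = (7 + (½)*121) - 1170*(-5 + √(-11)/4) = (7 + 121/2) - 1170*(-5 + (I*√11)/4) = 135/2 - 1170*(-5 + I*√11/4) = 135/2 + (5850 - 585*I*√11/2) = 11835/2 - 585*I*√11/2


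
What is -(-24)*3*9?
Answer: 648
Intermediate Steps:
-(-24)*3*9 = -12*(-6)*9 = 72*9 = 648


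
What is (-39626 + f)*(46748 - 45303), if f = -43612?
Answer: -120278910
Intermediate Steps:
(-39626 + f)*(46748 - 45303) = (-39626 - 43612)*(46748 - 45303) = -83238*1445 = -120278910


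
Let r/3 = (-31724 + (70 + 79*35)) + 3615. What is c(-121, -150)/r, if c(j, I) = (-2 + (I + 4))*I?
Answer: -3700/12637 ≈ -0.29279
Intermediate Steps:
c(j, I) = I*(2 + I) (c(j, I) = (-2 + (4 + I))*I = (2 + I)*I = I*(2 + I))
r = -75822 (r = 3*((-31724 + (70 + 79*35)) + 3615) = 3*((-31724 + (70 + 2765)) + 3615) = 3*((-31724 + 2835) + 3615) = 3*(-28889 + 3615) = 3*(-25274) = -75822)
c(-121, -150)/r = -150*(2 - 150)/(-75822) = -150*(-148)*(-1/75822) = 22200*(-1/75822) = -3700/12637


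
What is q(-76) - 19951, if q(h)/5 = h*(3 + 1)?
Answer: -21471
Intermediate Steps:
q(h) = 20*h (q(h) = 5*(h*(3 + 1)) = 5*(h*4) = 5*(4*h) = 20*h)
q(-76) - 19951 = 20*(-76) - 19951 = -1520 - 19951 = -21471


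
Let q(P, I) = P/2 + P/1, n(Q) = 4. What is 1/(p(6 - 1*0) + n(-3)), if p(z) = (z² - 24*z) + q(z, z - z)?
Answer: -1/95 ≈ -0.010526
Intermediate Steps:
q(P, I) = 3*P/2 (q(P, I) = P*(½) + P*1 = P/2 + P = 3*P/2)
p(z) = z² - 45*z/2 (p(z) = (z² - 24*z) + 3*z/2 = z² - 45*z/2)
1/(p(6 - 1*0) + n(-3)) = 1/((6 - 1*0)*(-45 + 2*(6 - 1*0))/2 + 4) = 1/((6 + 0)*(-45 + 2*(6 + 0))/2 + 4) = 1/((½)*6*(-45 + 2*6) + 4) = 1/((½)*6*(-45 + 12) + 4) = 1/((½)*6*(-33) + 4) = 1/(-99 + 4) = 1/(-95) = -1/95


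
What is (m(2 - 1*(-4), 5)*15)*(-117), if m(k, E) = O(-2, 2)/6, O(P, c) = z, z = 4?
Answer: -1170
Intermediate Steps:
O(P, c) = 4
m(k, E) = ⅔ (m(k, E) = 4/6 = 4*(⅙) = ⅔)
(m(2 - 1*(-4), 5)*15)*(-117) = ((⅔)*15)*(-117) = 10*(-117) = -1170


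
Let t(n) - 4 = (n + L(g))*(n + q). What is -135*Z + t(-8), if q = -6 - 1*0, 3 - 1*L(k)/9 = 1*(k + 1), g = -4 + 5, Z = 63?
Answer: -8515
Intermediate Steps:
g = 1
L(k) = 18 - 9*k (L(k) = 27 - 9*(k + 1) = 27 - 9*(1 + k) = 27 + (-9 - 9*k) = 18 - 9*k)
q = -6 (q = -6 + 0 = -6)
t(n) = 4 + (-6 + n)*(9 + n) (t(n) = 4 + (n + (18 - 9*1))*(n - 6) = 4 + (n + (18 - 9))*(-6 + n) = 4 + (n + 9)*(-6 + n) = 4 + (9 + n)*(-6 + n) = 4 + (-6 + n)*(9 + n))
-135*Z + t(-8) = -135*63 + (-50 + (-8)² + 3*(-8)) = -8505 + (-50 + 64 - 24) = -8505 - 10 = -8515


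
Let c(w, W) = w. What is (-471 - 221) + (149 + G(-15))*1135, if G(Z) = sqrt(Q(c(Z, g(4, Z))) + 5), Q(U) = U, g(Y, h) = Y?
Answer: 168423 + 1135*I*sqrt(10) ≈ 1.6842e+5 + 3589.2*I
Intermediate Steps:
G(Z) = sqrt(5 + Z) (G(Z) = sqrt(Z + 5) = sqrt(5 + Z))
(-471 - 221) + (149 + G(-15))*1135 = (-471 - 221) + (149 + sqrt(5 - 15))*1135 = -692 + (149 + sqrt(-10))*1135 = -692 + (149 + I*sqrt(10))*1135 = -692 + (169115 + 1135*I*sqrt(10)) = 168423 + 1135*I*sqrt(10)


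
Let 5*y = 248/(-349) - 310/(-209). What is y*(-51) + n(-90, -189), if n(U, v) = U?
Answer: -35697708/364705 ≈ -97.881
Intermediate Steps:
y = 56358/364705 (y = (248/(-349) - 310/(-209))/5 = (248*(-1/349) - 310*(-1/209))/5 = (-248/349 + 310/209)/5 = (1/5)*(56358/72941) = 56358/364705 ≈ 0.15453)
y*(-51) + n(-90, -189) = (56358/364705)*(-51) - 90 = -2874258/364705 - 90 = -35697708/364705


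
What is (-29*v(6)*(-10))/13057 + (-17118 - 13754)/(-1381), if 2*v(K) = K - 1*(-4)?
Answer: 405098154/18031717 ≈ 22.466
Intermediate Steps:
v(K) = 2 + K/2 (v(K) = (K - 1*(-4))/2 = (K + 4)/2 = (4 + K)/2 = 2 + K/2)
(-29*v(6)*(-10))/13057 + (-17118 - 13754)/(-1381) = (-29*(2 + (1/2)*6)*(-10))/13057 + (-17118 - 13754)/(-1381) = (-29*(2 + 3)*(-10))*(1/13057) - 30872*(-1/1381) = (-29*5*(-10))*(1/13057) + 30872/1381 = -145*(-10)*(1/13057) + 30872/1381 = 1450*(1/13057) + 30872/1381 = 1450/13057 + 30872/1381 = 405098154/18031717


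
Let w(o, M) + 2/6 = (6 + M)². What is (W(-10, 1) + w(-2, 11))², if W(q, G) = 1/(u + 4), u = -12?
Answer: 47955625/576 ≈ 83256.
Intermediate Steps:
W(q, G) = -⅛ (W(q, G) = 1/(-12 + 4) = 1/(-8) = -⅛)
w(o, M) = -⅓ + (6 + M)²
(W(-10, 1) + w(-2, 11))² = (-⅛ + (-⅓ + (6 + 11)²))² = (-⅛ + (-⅓ + 17²))² = (-⅛ + (-⅓ + 289))² = (-⅛ + 866/3)² = (6925/24)² = 47955625/576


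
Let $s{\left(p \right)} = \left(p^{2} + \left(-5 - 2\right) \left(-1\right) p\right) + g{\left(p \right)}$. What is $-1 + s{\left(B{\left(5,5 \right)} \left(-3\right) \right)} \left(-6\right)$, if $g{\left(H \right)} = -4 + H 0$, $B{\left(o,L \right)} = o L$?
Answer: $-30577$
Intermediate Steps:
$B{\left(o,L \right)} = L o$
$g{\left(H \right)} = -4$ ($g{\left(H \right)} = -4 + 0 = -4$)
$s{\left(p \right)} = -4 + p^{2} + 7 p$ ($s{\left(p \right)} = \left(p^{2} + \left(-5 - 2\right) \left(-1\right) p\right) - 4 = \left(p^{2} + \left(-7\right) \left(-1\right) p\right) - 4 = \left(p^{2} + 7 p\right) - 4 = -4 + p^{2} + 7 p$)
$-1 + s{\left(B{\left(5,5 \right)} \left(-3\right) \right)} \left(-6\right) = -1 + \left(-4 + \left(5 \cdot 5 \left(-3\right)\right)^{2} + 7 \cdot 5 \cdot 5 \left(-3\right)\right) \left(-6\right) = -1 + \left(-4 + \left(25 \left(-3\right)\right)^{2} + 7 \cdot 25 \left(-3\right)\right) \left(-6\right) = -1 + \left(-4 + \left(-75\right)^{2} + 7 \left(-75\right)\right) \left(-6\right) = -1 + \left(-4 + 5625 - 525\right) \left(-6\right) = -1 + 5096 \left(-6\right) = -1 - 30576 = -30577$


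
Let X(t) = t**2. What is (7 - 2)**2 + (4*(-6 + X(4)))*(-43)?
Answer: -1695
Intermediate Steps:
(7 - 2)**2 + (4*(-6 + X(4)))*(-43) = (7 - 2)**2 + (4*(-6 + 4**2))*(-43) = 5**2 + (4*(-6 + 16))*(-43) = 25 + (4*10)*(-43) = 25 + 40*(-43) = 25 - 1720 = -1695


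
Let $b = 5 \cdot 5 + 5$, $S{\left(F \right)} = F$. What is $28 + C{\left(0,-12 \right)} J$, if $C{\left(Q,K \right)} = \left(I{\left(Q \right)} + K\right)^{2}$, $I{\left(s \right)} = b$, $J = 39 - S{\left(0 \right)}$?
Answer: $12664$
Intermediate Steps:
$b = 30$ ($b = 25 + 5 = 30$)
$J = 39$ ($J = 39 - 0 = 39 + 0 = 39$)
$I{\left(s \right)} = 30$
$C{\left(Q,K \right)} = \left(30 + K\right)^{2}$
$28 + C{\left(0,-12 \right)} J = 28 + \left(30 - 12\right)^{2} \cdot 39 = 28 + 18^{2} \cdot 39 = 28 + 324 \cdot 39 = 28 + 12636 = 12664$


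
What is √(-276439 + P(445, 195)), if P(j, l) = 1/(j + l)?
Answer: I*√1769209590/80 ≈ 525.77*I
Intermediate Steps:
√(-276439 + P(445, 195)) = √(-276439 + 1/(445 + 195)) = √(-276439 + 1/640) = √(-176920959/640) = I*√1769209590/80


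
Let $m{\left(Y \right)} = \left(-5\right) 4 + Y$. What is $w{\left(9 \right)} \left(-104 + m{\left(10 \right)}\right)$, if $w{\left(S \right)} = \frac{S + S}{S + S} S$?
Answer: $-1026$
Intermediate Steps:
$m{\left(Y \right)} = -20 + Y$
$w{\left(S \right)} = S$ ($w{\left(S \right)} = \frac{2 S}{2 S} S = 2 S \frac{1}{2 S} S = 1 S = S$)
$w{\left(9 \right)} \left(-104 + m{\left(10 \right)}\right) = 9 \left(-104 + \left(-20 + 10\right)\right) = 9 \left(-104 - 10\right) = 9 \left(-114\right) = -1026$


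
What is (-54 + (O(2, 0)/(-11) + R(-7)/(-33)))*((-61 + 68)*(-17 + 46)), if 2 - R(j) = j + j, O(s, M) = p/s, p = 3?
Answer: -731815/66 ≈ -11088.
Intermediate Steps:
O(s, M) = 3/s
R(j) = 2 - 2*j (R(j) = 2 - (j + j) = 2 - 2*j)
(-54 + (O(2, 0)/(-11) + R(-7)/(-33)))*((-61 + 68)*(-17 + 46)) = (-54 + ((3/2)/(-11) + (2 - 2*(-7))/(-33)))*((-61 + 68)*(-17 + 46)) = (-54 + ((3*(1/2))*(-1/11) + (2 + 14)*(-1/33)))*(7*29) = (-54 + ((3/2)*(-1/11) + 16*(-1/33)))*203 = (-54 + (-3/22 - 16/33))*203 = (-54 - 41/66)*203 = -3605/66*203 = -731815/66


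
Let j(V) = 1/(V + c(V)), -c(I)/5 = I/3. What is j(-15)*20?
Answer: 2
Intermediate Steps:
c(I) = -5*I/3
j(V) = -3/(2*V) (j(V) = 1/(V - 5*V/3) = 1/(-2*V/3) = -3/(2*V))
j(-15)*20 = -3/2/(-15)*20 = -3/2*(-1/15)*20 = (⅒)*20 = 2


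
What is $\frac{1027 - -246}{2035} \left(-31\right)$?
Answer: $- \frac{39463}{2035} \approx -19.392$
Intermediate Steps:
$\frac{1027 - -246}{2035} \left(-31\right) = \left(1027 + 246\right) \frac{1}{2035} \left(-31\right) = 1273 \cdot \frac{1}{2035} \left(-31\right) = \frac{1273}{2035} \left(-31\right) = - \frac{39463}{2035}$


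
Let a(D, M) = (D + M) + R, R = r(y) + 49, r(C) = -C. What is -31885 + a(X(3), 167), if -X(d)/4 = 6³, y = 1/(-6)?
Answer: -195197/6 ≈ -32533.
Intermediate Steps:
y = -⅙ ≈ -0.16667
R = 295/6 (R = -1*(-⅙) + 49 = ⅙ + 49 = 295/6 ≈ 49.167)
X(d) = -864 (X(d) = -4*6³ = -4*216 = -864)
a(D, M) = 295/6 + D + M (a(D, M) = (D + M) + 295/6 = 295/6 + D + M)
-31885 + a(X(3), 167) = -31885 + (295/6 - 864 + 167) = -31885 - 3887/6 = -195197/6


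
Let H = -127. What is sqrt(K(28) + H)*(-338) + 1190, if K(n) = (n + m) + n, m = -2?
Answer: 1190 - 338*I*sqrt(73) ≈ 1190.0 - 2887.9*I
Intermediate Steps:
K(n) = -2 + 2*n (K(n) = (n - 2) + n = (-2 + n) + n = -2 + 2*n)
sqrt(K(28) + H)*(-338) + 1190 = sqrt((-2 + 2*28) - 127)*(-338) + 1190 = sqrt((-2 + 56) - 127)*(-338) + 1190 = sqrt(54 - 127)*(-338) + 1190 = sqrt(-73)*(-338) + 1190 = (I*sqrt(73))*(-338) + 1190 = -338*I*sqrt(73) + 1190 = 1190 - 338*I*sqrt(73)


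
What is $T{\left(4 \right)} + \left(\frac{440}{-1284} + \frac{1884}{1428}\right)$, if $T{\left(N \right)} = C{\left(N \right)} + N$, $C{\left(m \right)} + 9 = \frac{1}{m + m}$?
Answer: $- \frac{1191305}{305592} \approx -3.8983$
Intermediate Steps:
$C{\left(m \right)} = -9 + \frac{1}{2 m}$ ($C{\left(m \right)} = -9 + \frac{1}{m + m} = -9 + \frac{1}{2 m}$)
$T{\left(N \right)} = -9 + N + \frac{1}{2 N}$ ($T{\left(N \right)} = \left(-9 + \frac{1}{2 N}\right) + N = -9 + N + \frac{1}{2 N}$)
$T{\left(4 \right)} + \left(\frac{440}{-1284} + \frac{1884}{1428}\right) = \left(-9 + 4 + \frac{1}{2 \cdot 4}\right) + \left(\frac{440}{-1284} + \frac{1884}{1428}\right) = \left(-9 + 4 + \frac{1}{2} \cdot \frac{1}{4}\right) + \left(440 \left(- \frac{1}{1284}\right) + 1884 \cdot \frac{1}{1428}\right) = \left(-9 + 4 + \frac{1}{8}\right) + \left(- \frac{110}{321} + \frac{157}{119}\right) = - \frac{39}{8} + \frac{37307}{38199} = - \frac{1191305}{305592}$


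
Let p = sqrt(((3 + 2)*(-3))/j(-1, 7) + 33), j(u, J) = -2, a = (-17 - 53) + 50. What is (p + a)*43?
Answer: -860 + 387*sqrt(2)/2 ≈ -586.35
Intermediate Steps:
a = -20 (a = -70 + 50 = -20)
p = 9*sqrt(2)/2 (p = sqrt(((3 + 2)*(-3))/(-2) + 33) = sqrt((5*(-3))*(-1/2) + 33) = sqrt(-15*(-1/2) + 33) = sqrt(15/2 + 33) = sqrt(81/2) = 9*sqrt(2)/2 ≈ 6.3640)
(p + a)*43 = (9*sqrt(2)/2 - 20)*43 = (-20 + 9*sqrt(2)/2)*43 = -860 + 387*sqrt(2)/2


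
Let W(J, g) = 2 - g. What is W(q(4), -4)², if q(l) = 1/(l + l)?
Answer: 36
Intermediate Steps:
q(l) = 1/(2*l)
W(q(4), -4)² = (2 - 1*(-4))² = (2 + 4)² = 6² = 36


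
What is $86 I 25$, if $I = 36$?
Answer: $77400$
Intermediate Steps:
$86 I 25 = 86 \cdot 36 \cdot 25 = 3096 \cdot 25 = 77400$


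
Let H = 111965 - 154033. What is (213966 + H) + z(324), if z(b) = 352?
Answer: 172250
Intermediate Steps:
H = -42068
(213966 + H) + z(324) = (213966 - 42068) + 352 = 171898 + 352 = 172250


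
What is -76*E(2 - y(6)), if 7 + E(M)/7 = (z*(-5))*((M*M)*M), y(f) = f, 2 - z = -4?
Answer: -1017716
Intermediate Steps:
z = 6 (z = 2 - 1*(-4) = 2 + 4 = 6)
E(M) = -49 - 210*M³ (E(M) = -49 + 7*((6*(-5))*((M*M)*M)) = -49 + 7*(-30*M²*M) = -49 + 7*(-30*M³) = -49 - 210*M³)
-76*E(2 - y(6)) = -76*(-49 - 210*(2 - 1*6)³) = -76*(-49 - 210*(2 - 6)³) = -76*(-49 - 210*(-4)³) = -76*(-49 - 210*(-64)) = -76*(-49 + 13440) = -76*13391 = -1017716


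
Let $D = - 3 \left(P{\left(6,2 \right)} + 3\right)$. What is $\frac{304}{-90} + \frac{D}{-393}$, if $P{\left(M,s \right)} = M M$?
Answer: $- \frac{18157}{5895} \approx -3.0801$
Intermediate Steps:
$P{\left(M,s \right)} = M^{2}$
$D = -117$ ($D = - 3 \left(6^{2} + 3\right) = - 3 \left(36 + 3\right) = \left(-3\right) 39 = -117$)
$\frac{304}{-90} + \frac{D}{-393} = \frac{304}{-90} - \frac{117}{-393} = 304 \left(- \frac{1}{90}\right) - - \frac{39}{131} = - \frac{152}{45} + \frac{39}{131} = - \frac{18157}{5895}$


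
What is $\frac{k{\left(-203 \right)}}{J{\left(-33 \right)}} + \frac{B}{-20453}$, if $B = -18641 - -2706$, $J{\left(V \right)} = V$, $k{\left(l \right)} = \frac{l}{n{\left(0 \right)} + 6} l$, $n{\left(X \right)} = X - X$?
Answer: $- \frac{839692547}{4049694} \approx -207.35$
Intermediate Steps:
$n{\left(X \right)} = 0$
$k{\left(l \right)} = \frac{l^{2}}{6}$ ($k{\left(l \right)} = \frac{l}{0 + 6} l = \frac{l}{6} l = \frac{l^{2}}{6}$)
$B = -15935$ ($B = -18641 + 2706 = -15935$)
$\frac{k{\left(-203 \right)}}{J{\left(-33 \right)}} + \frac{B}{-20453} = \frac{\frac{1}{6} \left(-203\right)^{2}}{-33} - \frac{15935}{-20453} = \frac{1}{6} \cdot 41209 \left(- \frac{1}{33}\right) - - \frac{15935}{20453} = \frac{41209}{6} \left(- \frac{1}{33}\right) + \frac{15935}{20453} = - \frac{41209}{198} + \frac{15935}{20453} = - \frac{839692547}{4049694}$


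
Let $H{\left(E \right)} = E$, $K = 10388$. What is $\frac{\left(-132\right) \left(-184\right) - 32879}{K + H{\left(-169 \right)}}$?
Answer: $- \frac{781}{929} \approx -0.84069$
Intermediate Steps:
$\frac{\left(-132\right) \left(-184\right) - 32879}{K + H{\left(-169 \right)}} = \frac{\left(-132\right) \left(-184\right) - 32879}{10388 - 169} = \frac{24288 - 32879}{10219} = \left(-8591\right) \frac{1}{10219} = - \frac{781}{929}$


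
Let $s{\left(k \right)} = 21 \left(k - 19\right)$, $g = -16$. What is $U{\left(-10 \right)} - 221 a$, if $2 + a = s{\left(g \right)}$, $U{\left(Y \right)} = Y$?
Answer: $162867$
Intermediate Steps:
$s{\left(k \right)} = -399 + 21 k$ ($s{\left(k \right)} = 21 \left(-19 + k\right) = -399 + 21 k$)
$a = -737$ ($a = -2 + \left(-399 + 21 \left(-16\right)\right) = -2 - 735 = -737$)
$U{\left(-10 \right)} - 221 a = -10 - -162877 = -10 + 162877 = 162867$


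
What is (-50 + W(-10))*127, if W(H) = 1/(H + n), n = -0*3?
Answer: -63627/10 ≈ -6362.7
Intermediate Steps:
n = 0 (n = -4*0 = 0)
W(H) = 1/H (W(H) = 1/(H + 0) = 1/H)
(-50 + W(-10))*127 = (-50 + 1/(-10))*127 = (-50 - ⅒)*127 = -501/10*127 = -63627/10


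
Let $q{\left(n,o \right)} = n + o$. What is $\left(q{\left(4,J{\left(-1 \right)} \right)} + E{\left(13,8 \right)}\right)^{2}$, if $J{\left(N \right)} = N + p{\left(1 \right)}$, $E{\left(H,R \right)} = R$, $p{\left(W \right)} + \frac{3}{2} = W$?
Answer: $\frac{441}{4} \approx 110.25$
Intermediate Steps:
$p{\left(W \right)} = - \frac{3}{2} + W$
$J{\left(N \right)} = - \frac{1}{2} + N$ ($J{\left(N \right)} = N + \left(- \frac{3}{2} + 1\right) = N - \frac{1}{2} = - \frac{1}{2} + N$)
$\left(q{\left(4,J{\left(-1 \right)} \right)} + E{\left(13,8 \right)}\right)^{2} = \left(\left(4 - \frac{3}{2}\right) + 8\right)^{2} = \left(\frac{5}{2} + 8\right)^{2} = \left(\frac{21}{2}\right)^{2} = \frac{441}{4}$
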